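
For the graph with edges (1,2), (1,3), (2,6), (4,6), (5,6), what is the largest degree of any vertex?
3 (attained at vertex 6)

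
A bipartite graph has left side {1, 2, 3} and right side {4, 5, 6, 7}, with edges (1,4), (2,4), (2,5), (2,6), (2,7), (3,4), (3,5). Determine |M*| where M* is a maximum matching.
3 (matching: (1,4), (2,7), (3,5); upper bound min(|L|,|R|) = min(3,4) = 3)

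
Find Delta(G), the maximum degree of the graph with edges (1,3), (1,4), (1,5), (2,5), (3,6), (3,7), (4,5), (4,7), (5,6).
4 (attained at vertex 5)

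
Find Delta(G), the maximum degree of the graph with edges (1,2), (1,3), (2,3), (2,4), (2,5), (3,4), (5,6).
4 (attained at vertex 2)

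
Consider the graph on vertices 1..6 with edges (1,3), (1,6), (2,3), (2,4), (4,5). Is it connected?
Yes (BFS from 1 visits [1, 3, 6, 2, 4, 5] — all 6 vertices reached)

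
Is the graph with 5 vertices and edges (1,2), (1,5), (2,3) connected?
No, it has 2 components: {1, 2, 3, 5}, {4}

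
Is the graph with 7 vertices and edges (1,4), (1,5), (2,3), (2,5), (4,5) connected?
No, it has 3 components: {1, 2, 3, 4, 5}, {6}, {7}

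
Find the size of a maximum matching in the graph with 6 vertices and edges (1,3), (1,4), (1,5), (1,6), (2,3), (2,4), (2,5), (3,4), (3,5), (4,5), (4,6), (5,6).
3 (matching: (1,3), (2,5), (4,6); upper bound floor(n/2) = floor(6/2) = 3)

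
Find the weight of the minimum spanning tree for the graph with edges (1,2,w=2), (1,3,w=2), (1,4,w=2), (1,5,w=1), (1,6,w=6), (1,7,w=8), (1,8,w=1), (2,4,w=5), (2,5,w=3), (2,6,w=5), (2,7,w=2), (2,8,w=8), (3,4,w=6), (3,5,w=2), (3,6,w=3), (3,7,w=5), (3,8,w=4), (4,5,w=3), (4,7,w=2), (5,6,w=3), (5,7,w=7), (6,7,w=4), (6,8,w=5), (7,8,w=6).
13 (MST edges: (1,2,w=2), (1,3,w=2), (1,4,w=2), (1,5,w=1), (1,8,w=1), (2,7,w=2), (3,6,w=3); sum of weights 2 + 2 + 2 + 1 + 1 + 2 + 3 = 13)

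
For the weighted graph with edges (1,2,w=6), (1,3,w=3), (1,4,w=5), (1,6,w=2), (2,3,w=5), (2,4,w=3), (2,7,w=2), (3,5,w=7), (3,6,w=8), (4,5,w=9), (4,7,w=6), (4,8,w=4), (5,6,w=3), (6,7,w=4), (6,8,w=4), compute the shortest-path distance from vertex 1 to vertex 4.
5 (path: 1 -> 4; weights 5 = 5)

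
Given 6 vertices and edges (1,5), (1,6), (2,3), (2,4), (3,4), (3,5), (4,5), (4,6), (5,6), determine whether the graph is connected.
Yes (BFS from 1 visits [1, 5, 6, 3, 4, 2] — all 6 vertices reached)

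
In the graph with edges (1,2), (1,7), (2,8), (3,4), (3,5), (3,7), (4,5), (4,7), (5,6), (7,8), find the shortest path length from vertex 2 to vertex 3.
3 (path: 2 -> 8 -> 7 -> 3, 3 edges)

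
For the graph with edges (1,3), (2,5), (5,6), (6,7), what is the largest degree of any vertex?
2 (attained at vertices 5, 6)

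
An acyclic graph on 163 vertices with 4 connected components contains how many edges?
159 (Each of the 4 component trees on V_i vertices has V_i - 1 edges; summing gives V - C = 163 - 4 = 159)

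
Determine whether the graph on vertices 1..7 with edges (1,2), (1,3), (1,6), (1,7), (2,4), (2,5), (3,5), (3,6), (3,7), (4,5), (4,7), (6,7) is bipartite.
No (odd cycle of length 3: 6 -> 1 -> 3 -> 6)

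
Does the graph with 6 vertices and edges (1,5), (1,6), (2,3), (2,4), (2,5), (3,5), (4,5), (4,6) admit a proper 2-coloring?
No (odd cycle of length 3: 4 -> 5 -> 2 -> 4)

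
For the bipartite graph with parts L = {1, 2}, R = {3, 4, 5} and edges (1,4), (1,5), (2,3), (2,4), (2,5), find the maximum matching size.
2 (matching: (1,5), (2,4); upper bound min(|L|,|R|) = min(2,3) = 2)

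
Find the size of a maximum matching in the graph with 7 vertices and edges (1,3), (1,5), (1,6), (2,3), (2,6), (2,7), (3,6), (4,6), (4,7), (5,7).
3 (matching: (1,5), (3,6), (4,7); upper bound floor(n/2) = floor(7/2) = 3)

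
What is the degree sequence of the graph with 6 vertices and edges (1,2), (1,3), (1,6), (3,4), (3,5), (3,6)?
[4, 3, 2, 1, 1, 1] (degrees: deg(1)=3, deg(2)=1, deg(3)=4, deg(4)=1, deg(5)=1, deg(6)=2)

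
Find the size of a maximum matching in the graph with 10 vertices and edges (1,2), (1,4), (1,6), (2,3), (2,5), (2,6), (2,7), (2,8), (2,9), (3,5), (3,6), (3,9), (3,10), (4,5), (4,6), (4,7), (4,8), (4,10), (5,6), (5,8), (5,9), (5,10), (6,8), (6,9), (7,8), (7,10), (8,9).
5 (matching: (1,6), (2,7), (3,5), (4,10), (8,9); upper bound floor(n/2) = floor(10/2) = 5)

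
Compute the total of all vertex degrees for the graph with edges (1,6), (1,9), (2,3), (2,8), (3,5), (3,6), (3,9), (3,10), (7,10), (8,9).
20 (handshake: sum of degrees = 2|E| = 2 x 10 = 20)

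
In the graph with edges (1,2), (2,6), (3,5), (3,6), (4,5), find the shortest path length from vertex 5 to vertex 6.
2 (path: 5 -> 3 -> 6, 2 edges)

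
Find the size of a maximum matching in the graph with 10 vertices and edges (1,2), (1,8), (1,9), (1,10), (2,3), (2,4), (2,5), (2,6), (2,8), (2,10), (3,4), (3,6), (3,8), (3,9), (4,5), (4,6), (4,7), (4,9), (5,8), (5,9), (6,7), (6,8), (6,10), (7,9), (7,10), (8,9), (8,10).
5 (matching: (1,10), (2,8), (3,4), (5,9), (6,7); upper bound floor(n/2) = floor(10/2) = 5)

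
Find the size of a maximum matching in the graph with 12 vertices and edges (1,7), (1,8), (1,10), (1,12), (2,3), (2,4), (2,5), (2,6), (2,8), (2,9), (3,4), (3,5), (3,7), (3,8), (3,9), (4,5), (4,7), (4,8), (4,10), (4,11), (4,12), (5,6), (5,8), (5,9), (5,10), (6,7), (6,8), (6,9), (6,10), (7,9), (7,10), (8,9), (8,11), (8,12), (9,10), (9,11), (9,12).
6 (matching: (1,10), (2,5), (3,7), (4,11), (6,9), (8,12); upper bound floor(n/2) = floor(12/2) = 6)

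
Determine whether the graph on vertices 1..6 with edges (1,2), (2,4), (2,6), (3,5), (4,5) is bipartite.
Yes. Partition: {1, 3, 4, 6}, {2, 5}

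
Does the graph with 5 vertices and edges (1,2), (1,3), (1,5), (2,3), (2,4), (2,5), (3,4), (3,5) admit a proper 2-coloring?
No (odd cycle of length 3: 2 -> 1 -> 5 -> 2)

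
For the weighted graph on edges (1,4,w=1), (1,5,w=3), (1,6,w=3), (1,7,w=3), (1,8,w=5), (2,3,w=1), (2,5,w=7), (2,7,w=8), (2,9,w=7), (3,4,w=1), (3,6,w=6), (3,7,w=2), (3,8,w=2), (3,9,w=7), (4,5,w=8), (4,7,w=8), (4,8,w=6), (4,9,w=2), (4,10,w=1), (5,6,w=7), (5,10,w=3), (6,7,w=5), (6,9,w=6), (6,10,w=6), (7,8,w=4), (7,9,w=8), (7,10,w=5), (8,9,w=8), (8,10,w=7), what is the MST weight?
16 (MST edges: (1,4,w=1), (1,5,w=3), (1,6,w=3), (2,3,w=1), (3,4,w=1), (3,7,w=2), (3,8,w=2), (4,9,w=2), (4,10,w=1); sum of weights 1 + 3 + 3 + 1 + 1 + 2 + 2 + 2 + 1 = 16)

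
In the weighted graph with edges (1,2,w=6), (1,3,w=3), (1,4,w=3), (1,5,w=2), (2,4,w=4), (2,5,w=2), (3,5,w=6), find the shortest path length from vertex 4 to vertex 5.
5 (path: 4 -> 1 -> 5; weights 3 + 2 = 5)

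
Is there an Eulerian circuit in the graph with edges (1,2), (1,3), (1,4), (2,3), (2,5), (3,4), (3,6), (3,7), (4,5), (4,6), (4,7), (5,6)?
No (6 vertices have odd degree: {1, 2, 3, 4, 5, 6}; Eulerian circuit requires 0)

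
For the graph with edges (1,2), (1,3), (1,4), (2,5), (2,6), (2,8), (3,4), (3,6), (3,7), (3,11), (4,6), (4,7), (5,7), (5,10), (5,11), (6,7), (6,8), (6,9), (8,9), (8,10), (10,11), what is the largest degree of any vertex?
6 (attained at vertex 6)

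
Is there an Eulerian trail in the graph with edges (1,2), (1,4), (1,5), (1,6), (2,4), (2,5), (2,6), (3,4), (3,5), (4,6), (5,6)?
Yes — and in fact it has an Eulerian circuit (the graph is connected and all 6 vertices have even degree)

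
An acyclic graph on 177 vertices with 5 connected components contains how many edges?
172 (Each of the 5 component trees on V_i vertices has V_i - 1 edges; summing gives V - C = 177 - 5 = 172)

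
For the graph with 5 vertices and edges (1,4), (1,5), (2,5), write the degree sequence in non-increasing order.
[2, 2, 1, 1, 0] (degrees: deg(1)=2, deg(2)=1, deg(3)=0, deg(4)=1, deg(5)=2)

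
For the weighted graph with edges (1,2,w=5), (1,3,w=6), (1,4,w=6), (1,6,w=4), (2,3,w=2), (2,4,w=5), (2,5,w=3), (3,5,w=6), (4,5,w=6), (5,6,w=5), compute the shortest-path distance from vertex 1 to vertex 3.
6 (path: 1 -> 3; weights 6 = 6)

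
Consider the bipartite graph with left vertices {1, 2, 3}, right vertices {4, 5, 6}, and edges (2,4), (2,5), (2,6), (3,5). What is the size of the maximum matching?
2 (matching: (2,6), (3,5); upper bound min(|L|,|R|) = min(3,3) = 3)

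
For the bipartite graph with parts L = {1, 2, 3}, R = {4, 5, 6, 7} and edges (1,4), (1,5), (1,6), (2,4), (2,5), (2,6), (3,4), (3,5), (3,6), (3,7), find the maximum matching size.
3 (matching: (1,6), (2,5), (3,7); upper bound min(|L|,|R|) = min(3,4) = 3)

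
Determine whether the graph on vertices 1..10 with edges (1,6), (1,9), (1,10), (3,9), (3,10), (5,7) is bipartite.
Yes. Partition: {1, 2, 3, 4, 5, 8}, {6, 7, 9, 10}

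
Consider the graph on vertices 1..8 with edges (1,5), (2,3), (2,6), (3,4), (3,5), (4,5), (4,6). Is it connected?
No, it has 3 components: {1, 2, 3, 4, 5, 6}, {7}, {8}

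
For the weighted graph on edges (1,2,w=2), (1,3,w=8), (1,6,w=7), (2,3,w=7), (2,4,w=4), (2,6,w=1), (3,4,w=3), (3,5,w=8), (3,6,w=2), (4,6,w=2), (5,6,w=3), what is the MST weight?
10 (MST edges: (1,2,w=2), (2,6,w=1), (3,6,w=2), (4,6,w=2), (5,6,w=3); sum of weights 2 + 1 + 2 + 2 + 3 = 10)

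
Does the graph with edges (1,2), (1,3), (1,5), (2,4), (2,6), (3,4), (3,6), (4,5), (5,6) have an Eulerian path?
No (6 vertices have odd degree: {1, 2, 3, 4, 5, 6}; Eulerian path requires 0 or 2)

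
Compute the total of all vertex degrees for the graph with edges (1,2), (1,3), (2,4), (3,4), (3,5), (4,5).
12 (handshake: sum of degrees = 2|E| = 2 x 6 = 12)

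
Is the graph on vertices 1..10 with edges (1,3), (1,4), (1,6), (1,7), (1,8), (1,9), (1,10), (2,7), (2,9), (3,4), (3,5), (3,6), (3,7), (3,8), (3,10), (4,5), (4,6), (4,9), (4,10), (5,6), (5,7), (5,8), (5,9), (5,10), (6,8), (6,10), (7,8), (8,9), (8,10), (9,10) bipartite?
No (odd cycle of length 3: 4 -> 1 -> 9 -> 4)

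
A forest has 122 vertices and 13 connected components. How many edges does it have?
109 (Each of the 13 component trees on V_i vertices has V_i - 1 edges; summing gives V - C = 122 - 13 = 109)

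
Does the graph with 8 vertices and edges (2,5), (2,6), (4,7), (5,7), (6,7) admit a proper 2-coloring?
Yes. Partition: {1, 2, 3, 7, 8}, {4, 5, 6}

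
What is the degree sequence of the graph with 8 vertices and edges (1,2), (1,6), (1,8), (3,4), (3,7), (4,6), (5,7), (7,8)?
[3, 3, 2, 2, 2, 2, 1, 1] (degrees: deg(1)=3, deg(2)=1, deg(3)=2, deg(4)=2, deg(5)=1, deg(6)=2, deg(7)=3, deg(8)=2)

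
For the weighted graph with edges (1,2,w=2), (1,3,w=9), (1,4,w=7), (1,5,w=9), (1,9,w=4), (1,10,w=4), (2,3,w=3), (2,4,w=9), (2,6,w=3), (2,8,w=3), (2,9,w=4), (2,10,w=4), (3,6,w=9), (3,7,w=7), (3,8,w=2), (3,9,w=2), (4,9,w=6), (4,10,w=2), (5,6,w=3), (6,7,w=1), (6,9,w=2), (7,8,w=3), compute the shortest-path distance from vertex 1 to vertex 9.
4 (path: 1 -> 9; weights 4 = 4)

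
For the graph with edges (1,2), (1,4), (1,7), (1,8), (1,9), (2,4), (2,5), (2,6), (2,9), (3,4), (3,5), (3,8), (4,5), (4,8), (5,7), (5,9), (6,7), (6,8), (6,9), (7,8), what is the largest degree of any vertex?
5 (attained at vertices 1, 2, 4, 5, 8)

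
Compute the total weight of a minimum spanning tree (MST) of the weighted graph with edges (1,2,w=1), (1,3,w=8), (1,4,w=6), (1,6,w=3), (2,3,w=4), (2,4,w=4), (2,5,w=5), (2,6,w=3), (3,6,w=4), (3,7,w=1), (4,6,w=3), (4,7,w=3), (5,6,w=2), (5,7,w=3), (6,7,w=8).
13 (MST edges: (1,2,w=1), (1,6,w=3), (3,7,w=1), (4,6,w=3), (4,7,w=3), (5,6,w=2); sum of weights 1 + 3 + 1 + 3 + 3 + 2 = 13)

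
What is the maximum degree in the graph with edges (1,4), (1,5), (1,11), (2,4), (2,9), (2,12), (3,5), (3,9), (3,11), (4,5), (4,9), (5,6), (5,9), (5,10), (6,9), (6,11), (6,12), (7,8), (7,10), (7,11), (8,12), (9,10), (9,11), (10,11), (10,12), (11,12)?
7 (attained at vertices 9, 11)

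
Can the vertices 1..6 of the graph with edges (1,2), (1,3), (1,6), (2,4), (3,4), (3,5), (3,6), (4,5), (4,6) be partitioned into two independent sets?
No (odd cycle of length 3: 3 -> 1 -> 6 -> 3)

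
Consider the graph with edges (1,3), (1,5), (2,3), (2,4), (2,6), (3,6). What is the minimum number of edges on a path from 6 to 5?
3 (path: 6 -> 3 -> 1 -> 5, 3 edges)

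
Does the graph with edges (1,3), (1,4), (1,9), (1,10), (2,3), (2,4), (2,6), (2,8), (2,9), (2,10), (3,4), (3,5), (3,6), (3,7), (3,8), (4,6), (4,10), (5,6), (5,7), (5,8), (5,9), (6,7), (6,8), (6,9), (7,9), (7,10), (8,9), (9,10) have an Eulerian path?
No (8 vertices have odd degree: {3, 4, 5, 6, 7, 8, 9, 10}; Eulerian path requires 0 or 2)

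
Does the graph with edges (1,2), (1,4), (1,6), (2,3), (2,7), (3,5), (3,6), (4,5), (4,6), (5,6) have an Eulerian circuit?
No (6 vertices have odd degree: {1, 2, 3, 4, 5, 7}; Eulerian circuit requires 0)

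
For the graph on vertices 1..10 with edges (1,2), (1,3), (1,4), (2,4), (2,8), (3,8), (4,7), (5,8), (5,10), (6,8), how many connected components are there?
2 (components: {1, 2, 3, 4, 5, 6, 7, 8, 10}, {9})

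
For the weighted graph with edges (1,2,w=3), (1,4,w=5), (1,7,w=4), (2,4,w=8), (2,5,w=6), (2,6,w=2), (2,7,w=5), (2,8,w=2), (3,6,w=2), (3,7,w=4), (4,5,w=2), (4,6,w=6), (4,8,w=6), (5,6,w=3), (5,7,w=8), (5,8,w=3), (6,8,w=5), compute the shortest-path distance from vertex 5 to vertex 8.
3 (path: 5 -> 8; weights 3 = 3)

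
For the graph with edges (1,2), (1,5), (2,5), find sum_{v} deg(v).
6 (handshake: sum of degrees = 2|E| = 2 x 3 = 6)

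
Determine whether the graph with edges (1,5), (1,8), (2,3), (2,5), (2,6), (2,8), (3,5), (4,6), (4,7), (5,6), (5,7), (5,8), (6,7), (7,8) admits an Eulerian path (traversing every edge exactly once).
Yes — and in fact it has an Eulerian circuit (the graph is connected and all 8 vertices have even degree)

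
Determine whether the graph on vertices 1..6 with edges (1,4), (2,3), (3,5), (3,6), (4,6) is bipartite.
Yes. Partition: {1, 2, 5, 6}, {3, 4}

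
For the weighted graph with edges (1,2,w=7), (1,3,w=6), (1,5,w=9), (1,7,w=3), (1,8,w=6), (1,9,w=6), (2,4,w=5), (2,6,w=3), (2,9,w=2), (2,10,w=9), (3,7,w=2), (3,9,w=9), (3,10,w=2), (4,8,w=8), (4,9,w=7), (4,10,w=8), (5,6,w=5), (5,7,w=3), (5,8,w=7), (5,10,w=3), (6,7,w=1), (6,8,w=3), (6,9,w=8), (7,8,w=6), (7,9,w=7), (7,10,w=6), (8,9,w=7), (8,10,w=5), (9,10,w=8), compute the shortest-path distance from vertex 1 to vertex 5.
6 (path: 1 -> 7 -> 5; weights 3 + 3 = 6)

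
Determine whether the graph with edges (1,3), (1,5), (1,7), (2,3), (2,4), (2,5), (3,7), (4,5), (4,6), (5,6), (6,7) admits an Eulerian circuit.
No (6 vertices have odd degree: {1, 2, 3, 4, 6, 7}; Eulerian circuit requires 0)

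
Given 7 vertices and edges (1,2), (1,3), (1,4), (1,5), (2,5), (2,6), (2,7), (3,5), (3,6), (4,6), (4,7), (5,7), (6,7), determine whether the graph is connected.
Yes (BFS from 1 visits [1, 2, 3, 4, 5, 6, 7] — all 7 vertices reached)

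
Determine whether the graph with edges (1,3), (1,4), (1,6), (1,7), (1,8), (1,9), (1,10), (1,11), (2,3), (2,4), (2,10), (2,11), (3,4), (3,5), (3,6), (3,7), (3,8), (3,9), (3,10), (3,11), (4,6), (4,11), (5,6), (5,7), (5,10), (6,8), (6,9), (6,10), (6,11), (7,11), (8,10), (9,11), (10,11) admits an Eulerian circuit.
No (2 vertices have odd degree: {4, 10}; Eulerian circuit requires 0)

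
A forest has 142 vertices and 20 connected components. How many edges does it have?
122 (Each of the 20 component trees on V_i vertices has V_i - 1 edges; summing gives V - C = 142 - 20 = 122)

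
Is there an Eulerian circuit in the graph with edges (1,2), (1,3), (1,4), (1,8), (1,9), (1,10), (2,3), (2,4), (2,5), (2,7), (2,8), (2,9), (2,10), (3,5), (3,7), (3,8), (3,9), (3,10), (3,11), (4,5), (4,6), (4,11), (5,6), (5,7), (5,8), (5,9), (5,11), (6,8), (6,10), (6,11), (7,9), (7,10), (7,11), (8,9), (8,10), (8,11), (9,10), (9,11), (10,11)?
No (2 vertices have odd degree: {4, 6}; Eulerian circuit requires 0)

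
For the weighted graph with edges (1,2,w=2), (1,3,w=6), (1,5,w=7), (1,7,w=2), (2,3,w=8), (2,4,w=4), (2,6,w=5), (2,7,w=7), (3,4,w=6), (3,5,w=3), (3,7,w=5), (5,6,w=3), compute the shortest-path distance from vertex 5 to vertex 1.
7 (path: 5 -> 1; weights 7 = 7)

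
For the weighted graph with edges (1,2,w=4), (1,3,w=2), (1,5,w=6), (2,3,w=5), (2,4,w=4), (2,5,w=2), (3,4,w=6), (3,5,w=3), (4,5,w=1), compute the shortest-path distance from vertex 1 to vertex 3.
2 (path: 1 -> 3; weights 2 = 2)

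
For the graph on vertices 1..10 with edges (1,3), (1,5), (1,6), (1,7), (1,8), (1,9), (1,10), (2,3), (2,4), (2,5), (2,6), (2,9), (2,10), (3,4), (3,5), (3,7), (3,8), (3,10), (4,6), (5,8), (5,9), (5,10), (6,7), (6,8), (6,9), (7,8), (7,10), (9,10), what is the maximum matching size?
5 (matching: (1,8), (2,4), (3,10), (5,9), (6,7); upper bound floor(n/2) = floor(10/2) = 5)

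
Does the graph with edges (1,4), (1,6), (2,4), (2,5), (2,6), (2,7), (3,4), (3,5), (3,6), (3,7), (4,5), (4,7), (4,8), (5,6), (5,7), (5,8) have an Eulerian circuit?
Yes (the graph is connected and all 8 vertices have even degree)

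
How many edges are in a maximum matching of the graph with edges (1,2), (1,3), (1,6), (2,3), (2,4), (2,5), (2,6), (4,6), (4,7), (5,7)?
3 (matching: (2,3), (4,6), (5,7); upper bound floor(n/2) = floor(7/2) = 3)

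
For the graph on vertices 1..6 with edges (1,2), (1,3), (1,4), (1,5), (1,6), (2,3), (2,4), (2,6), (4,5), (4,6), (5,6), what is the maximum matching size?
3 (matching: (1,6), (2,3), (4,5); upper bound floor(n/2) = floor(6/2) = 3)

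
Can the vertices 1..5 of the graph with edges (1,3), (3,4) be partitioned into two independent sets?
Yes. Partition: {1, 2, 4, 5}, {3}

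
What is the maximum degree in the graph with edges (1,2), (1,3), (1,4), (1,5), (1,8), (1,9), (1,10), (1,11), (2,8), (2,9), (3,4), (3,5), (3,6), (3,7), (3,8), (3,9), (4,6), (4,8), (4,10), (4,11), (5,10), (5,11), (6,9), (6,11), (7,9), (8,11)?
8 (attained at vertex 1)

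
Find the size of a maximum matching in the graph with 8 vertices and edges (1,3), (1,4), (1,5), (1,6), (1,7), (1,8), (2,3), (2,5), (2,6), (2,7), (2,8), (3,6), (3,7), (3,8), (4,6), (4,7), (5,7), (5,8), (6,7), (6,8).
4 (matching: (1,5), (2,8), (3,6), (4,7); upper bound floor(n/2) = floor(8/2) = 4)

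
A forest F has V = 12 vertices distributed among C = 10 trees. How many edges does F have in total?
2 (Each of the 10 component trees on V_i vertices has V_i - 1 edges; summing gives V - C = 12 - 10 = 2)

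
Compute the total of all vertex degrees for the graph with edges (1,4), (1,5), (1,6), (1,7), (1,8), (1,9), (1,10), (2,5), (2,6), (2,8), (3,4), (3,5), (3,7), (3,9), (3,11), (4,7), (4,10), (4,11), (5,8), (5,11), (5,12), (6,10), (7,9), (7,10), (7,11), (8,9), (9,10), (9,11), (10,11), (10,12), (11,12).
62 (handshake: sum of degrees = 2|E| = 2 x 31 = 62)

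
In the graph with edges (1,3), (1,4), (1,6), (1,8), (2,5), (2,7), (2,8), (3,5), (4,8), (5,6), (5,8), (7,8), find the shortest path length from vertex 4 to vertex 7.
2 (path: 4 -> 8 -> 7, 2 edges)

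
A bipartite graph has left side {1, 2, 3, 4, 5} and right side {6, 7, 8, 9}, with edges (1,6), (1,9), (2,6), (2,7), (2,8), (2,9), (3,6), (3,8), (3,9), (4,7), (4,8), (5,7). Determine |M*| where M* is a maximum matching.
4 (matching: (1,9), (2,8), (3,6), (4,7); upper bound min(|L|,|R|) = min(5,4) = 4)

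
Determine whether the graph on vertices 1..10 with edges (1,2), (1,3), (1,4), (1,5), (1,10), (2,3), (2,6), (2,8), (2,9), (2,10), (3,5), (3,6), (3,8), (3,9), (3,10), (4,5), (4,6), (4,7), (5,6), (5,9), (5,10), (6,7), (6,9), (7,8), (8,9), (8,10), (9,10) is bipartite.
No (odd cycle of length 3: 2 -> 1 -> 10 -> 2)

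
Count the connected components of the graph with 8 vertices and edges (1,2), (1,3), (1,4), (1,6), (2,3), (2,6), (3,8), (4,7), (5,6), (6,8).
1 (components: {1, 2, 3, 4, 5, 6, 7, 8})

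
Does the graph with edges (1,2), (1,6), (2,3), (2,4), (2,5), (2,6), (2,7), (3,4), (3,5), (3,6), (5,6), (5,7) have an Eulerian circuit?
Yes (the graph is connected and all 7 vertices have even degree)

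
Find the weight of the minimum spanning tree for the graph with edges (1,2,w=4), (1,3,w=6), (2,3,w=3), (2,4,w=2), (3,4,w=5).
9 (MST edges: (1,2,w=4), (2,3,w=3), (2,4,w=2); sum of weights 4 + 3 + 2 = 9)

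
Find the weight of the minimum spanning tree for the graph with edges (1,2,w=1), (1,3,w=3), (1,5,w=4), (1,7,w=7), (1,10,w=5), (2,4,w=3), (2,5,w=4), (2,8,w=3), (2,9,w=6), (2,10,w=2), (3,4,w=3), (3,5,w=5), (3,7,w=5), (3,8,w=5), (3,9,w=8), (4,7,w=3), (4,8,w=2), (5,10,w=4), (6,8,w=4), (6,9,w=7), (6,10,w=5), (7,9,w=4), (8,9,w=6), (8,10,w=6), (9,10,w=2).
24 (MST edges: (1,2,w=1), (1,3,w=3), (1,5,w=4), (2,8,w=3), (2,10,w=2), (4,7,w=3), (4,8,w=2), (6,8,w=4), (9,10,w=2); sum of weights 1 + 3 + 4 + 3 + 2 + 3 + 2 + 4 + 2 = 24)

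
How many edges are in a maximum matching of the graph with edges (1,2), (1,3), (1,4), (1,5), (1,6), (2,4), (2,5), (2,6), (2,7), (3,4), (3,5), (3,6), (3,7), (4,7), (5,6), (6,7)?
3 (matching: (2,5), (3,4), (6,7); upper bound floor(n/2) = floor(7/2) = 3)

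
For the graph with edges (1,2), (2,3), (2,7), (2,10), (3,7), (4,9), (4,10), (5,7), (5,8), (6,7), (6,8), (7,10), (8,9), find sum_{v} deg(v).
26 (handshake: sum of degrees = 2|E| = 2 x 13 = 26)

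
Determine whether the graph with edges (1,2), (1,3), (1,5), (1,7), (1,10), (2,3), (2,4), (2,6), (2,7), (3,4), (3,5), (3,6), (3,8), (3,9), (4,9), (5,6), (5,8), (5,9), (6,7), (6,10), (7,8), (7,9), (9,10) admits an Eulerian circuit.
No (10 vertices have odd degree: {1, 2, 3, 4, 5, 6, 7, 8, 9, 10}; Eulerian circuit requires 0)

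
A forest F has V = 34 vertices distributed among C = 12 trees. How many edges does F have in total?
22 (Each of the 12 component trees on V_i vertices has V_i - 1 edges; summing gives V - C = 34 - 12 = 22)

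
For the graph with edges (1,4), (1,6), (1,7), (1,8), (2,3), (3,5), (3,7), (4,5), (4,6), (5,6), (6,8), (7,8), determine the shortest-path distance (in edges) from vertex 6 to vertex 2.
3 (path: 6 -> 5 -> 3 -> 2, 3 edges)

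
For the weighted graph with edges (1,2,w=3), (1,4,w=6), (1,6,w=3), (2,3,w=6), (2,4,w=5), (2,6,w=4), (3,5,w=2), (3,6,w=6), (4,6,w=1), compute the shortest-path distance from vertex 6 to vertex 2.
4 (path: 6 -> 2; weights 4 = 4)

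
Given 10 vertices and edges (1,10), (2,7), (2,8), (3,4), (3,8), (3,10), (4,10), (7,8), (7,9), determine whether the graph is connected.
No, it has 3 components: {1, 2, 3, 4, 7, 8, 9, 10}, {5}, {6}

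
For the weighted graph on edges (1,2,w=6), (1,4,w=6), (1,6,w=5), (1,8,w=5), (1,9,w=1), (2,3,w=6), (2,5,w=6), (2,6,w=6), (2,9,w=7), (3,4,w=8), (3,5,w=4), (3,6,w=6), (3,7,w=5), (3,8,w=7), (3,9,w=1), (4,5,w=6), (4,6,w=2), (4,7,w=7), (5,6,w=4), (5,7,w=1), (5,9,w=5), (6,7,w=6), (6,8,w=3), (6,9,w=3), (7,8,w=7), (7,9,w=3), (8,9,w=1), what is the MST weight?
18 (MST edges: (1,2,w=6), (1,9,w=1), (3,9,w=1), (4,6,w=2), (5,7,w=1), (6,8,w=3), (7,9,w=3), (8,9,w=1); sum of weights 6 + 1 + 1 + 2 + 1 + 3 + 3 + 1 = 18)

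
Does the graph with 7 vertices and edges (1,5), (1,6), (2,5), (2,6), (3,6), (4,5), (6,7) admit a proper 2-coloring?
Yes. Partition: {1, 2, 3, 4, 7}, {5, 6}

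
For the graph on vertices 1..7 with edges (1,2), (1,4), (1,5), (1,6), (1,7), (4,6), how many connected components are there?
2 (components: {1, 2, 4, 5, 6, 7}, {3})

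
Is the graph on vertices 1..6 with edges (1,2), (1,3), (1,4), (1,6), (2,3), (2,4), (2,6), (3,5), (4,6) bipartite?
No (odd cycle of length 3: 2 -> 1 -> 3 -> 2)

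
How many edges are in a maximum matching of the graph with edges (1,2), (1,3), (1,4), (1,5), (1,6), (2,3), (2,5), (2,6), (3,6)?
3 (matching: (1,4), (2,5), (3,6); upper bound floor(n/2) = floor(6/2) = 3)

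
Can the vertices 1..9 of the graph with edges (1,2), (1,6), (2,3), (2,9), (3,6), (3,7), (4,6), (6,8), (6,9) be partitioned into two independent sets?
Yes. Partition: {1, 3, 4, 5, 8, 9}, {2, 6, 7}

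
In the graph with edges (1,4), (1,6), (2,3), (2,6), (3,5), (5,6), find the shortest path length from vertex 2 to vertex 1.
2 (path: 2 -> 6 -> 1, 2 edges)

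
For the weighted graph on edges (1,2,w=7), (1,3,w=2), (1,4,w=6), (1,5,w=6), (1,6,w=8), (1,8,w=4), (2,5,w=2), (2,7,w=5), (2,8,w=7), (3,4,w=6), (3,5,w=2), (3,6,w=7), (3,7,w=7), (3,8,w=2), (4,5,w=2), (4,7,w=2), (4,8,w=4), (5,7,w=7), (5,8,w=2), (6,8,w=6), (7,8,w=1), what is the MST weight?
17 (MST edges: (1,3,w=2), (2,5,w=2), (3,5,w=2), (3,8,w=2), (4,5,w=2), (6,8,w=6), (7,8,w=1); sum of weights 2 + 2 + 2 + 2 + 2 + 6 + 1 = 17)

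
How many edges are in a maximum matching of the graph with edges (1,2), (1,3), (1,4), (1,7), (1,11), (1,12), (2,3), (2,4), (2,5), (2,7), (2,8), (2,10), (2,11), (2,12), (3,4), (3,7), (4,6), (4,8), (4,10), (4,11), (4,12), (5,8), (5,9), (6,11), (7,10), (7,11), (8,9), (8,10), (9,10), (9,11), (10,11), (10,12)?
6 (matching: (1,3), (2,8), (4,6), (5,9), (7,11), (10,12); upper bound floor(n/2) = floor(12/2) = 6)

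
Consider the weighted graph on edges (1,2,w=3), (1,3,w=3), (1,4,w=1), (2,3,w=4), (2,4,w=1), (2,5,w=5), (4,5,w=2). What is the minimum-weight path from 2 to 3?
4 (path: 2 -> 3; weights 4 = 4)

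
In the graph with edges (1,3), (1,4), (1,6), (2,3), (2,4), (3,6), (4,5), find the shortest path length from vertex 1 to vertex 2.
2 (path: 1 -> 3 -> 2, 2 edges)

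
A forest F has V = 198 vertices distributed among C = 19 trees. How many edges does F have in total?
179 (Each of the 19 component trees on V_i vertices has V_i - 1 edges; summing gives V - C = 198 - 19 = 179)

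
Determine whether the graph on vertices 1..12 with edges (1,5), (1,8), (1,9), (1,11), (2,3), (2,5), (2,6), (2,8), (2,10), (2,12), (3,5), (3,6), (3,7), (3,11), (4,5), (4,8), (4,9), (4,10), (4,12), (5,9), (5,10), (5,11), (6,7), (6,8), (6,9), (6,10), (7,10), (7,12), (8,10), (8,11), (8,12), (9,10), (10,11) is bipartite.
No (odd cycle of length 3: 5 -> 1 -> 9 -> 5)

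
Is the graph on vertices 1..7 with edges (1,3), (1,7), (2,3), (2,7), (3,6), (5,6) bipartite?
Yes. Partition: {1, 2, 4, 6}, {3, 5, 7}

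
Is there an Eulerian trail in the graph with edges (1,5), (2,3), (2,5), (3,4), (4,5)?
Yes (the graph is connected and exactly 2 vertices have odd degree: {1, 5}; any Eulerian path must start and end at those)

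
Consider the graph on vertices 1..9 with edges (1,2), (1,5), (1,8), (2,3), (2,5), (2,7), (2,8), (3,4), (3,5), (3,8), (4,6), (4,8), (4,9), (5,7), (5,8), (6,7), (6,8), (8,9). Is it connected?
Yes (BFS from 1 visits [1, 2, 5, 8, 3, 7, 4, 6, 9] — all 9 vertices reached)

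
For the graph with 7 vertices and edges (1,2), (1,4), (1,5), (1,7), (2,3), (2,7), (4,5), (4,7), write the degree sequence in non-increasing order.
[4, 3, 3, 3, 2, 1, 0] (degrees: deg(1)=4, deg(2)=3, deg(3)=1, deg(4)=3, deg(5)=2, deg(6)=0, deg(7)=3)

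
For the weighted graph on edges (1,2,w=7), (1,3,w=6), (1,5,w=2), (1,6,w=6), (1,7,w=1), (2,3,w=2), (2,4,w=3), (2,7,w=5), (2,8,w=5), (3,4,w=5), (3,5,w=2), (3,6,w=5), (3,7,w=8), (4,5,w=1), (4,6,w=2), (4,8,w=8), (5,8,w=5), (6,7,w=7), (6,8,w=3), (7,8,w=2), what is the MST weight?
12 (MST edges: (1,5,w=2), (1,7,w=1), (2,3,w=2), (3,5,w=2), (4,5,w=1), (4,6,w=2), (7,8,w=2); sum of weights 2 + 1 + 2 + 2 + 1 + 2 + 2 = 12)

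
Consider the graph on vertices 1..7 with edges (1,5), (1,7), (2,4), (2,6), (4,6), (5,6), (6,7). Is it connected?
No, it has 2 components: {1, 2, 4, 5, 6, 7}, {3}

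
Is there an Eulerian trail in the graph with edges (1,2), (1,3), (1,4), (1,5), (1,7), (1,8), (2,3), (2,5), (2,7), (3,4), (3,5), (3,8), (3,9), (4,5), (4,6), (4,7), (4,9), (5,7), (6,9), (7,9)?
Yes (the graph is connected and exactly 2 vertices have odd degree: {5, 7}; any Eulerian path must start and end at those)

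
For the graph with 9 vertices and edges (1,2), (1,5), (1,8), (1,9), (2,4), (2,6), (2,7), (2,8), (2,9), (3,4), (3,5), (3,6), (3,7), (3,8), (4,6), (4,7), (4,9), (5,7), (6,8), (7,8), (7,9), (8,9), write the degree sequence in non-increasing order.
[6, 6, 6, 5, 5, 5, 4, 4, 3] (degrees: deg(1)=4, deg(2)=6, deg(3)=5, deg(4)=5, deg(5)=3, deg(6)=4, deg(7)=6, deg(8)=6, deg(9)=5)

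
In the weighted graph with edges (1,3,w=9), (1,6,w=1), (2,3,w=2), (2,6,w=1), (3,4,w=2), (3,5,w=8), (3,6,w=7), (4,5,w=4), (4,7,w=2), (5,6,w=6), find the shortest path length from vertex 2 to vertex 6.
1 (path: 2 -> 6; weights 1 = 1)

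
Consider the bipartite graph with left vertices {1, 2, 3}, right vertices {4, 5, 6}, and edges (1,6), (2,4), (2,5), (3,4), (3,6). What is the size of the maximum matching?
3 (matching: (1,6), (2,5), (3,4); upper bound min(|L|,|R|) = min(3,3) = 3)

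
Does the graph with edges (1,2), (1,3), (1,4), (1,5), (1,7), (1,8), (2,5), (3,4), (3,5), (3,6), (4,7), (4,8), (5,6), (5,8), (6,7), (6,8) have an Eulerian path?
Yes (the graph is connected and exactly 2 vertices have odd degree: {5, 7}; any Eulerian path must start and end at those)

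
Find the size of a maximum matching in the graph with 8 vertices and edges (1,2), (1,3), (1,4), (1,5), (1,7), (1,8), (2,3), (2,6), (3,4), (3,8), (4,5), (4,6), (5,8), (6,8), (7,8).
4 (matching: (1,7), (2,6), (3,4), (5,8); upper bound floor(n/2) = floor(8/2) = 4)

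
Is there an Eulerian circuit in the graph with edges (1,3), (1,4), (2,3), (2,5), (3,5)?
No (2 vertices have odd degree: {3, 4}; Eulerian circuit requires 0)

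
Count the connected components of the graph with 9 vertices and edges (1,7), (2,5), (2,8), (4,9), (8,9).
4 (components: {1, 7}, {2, 4, 5, 8, 9}, {3}, {6})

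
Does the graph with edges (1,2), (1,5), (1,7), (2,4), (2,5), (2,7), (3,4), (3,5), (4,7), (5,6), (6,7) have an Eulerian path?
Yes (the graph is connected and exactly 2 vertices have odd degree: {1, 4}; any Eulerian path must start and end at those)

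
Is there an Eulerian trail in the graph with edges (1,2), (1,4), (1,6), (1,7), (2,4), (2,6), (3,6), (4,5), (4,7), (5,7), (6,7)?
Yes (the graph is connected and exactly 2 vertices have odd degree: {2, 3}; any Eulerian path must start and end at those)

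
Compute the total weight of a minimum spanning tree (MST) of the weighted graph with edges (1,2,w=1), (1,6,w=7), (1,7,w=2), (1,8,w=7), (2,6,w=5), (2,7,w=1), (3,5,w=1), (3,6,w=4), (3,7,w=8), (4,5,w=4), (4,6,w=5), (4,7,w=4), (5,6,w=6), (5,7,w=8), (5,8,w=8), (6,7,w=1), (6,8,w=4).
16 (MST edges: (1,2,w=1), (2,7,w=1), (3,5,w=1), (3,6,w=4), (4,5,w=4), (6,7,w=1), (6,8,w=4); sum of weights 1 + 1 + 1 + 4 + 4 + 1 + 4 = 16)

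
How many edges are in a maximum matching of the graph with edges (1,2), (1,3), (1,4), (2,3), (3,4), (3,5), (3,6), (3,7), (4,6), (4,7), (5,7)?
3 (matching: (1,3), (4,6), (5,7); upper bound floor(n/2) = floor(7/2) = 3)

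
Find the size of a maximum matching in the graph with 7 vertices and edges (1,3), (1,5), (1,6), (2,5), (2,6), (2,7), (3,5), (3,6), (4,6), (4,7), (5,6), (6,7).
3 (matching: (1,5), (2,6), (4,7); upper bound floor(n/2) = floor(7/2) = 3)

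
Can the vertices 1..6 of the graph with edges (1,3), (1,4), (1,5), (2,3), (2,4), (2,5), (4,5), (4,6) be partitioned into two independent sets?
No (odd cycle of length 3: 5 -> 1 -> 4 -> 5)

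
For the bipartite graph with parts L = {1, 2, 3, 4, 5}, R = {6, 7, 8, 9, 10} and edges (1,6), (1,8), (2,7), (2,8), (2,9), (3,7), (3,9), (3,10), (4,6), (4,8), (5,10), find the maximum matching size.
5 (matching: (1,8), (2,9), (3,7), (4,6), (5,10); upper bound min(|L|,|R|) = min(5,5) = 5)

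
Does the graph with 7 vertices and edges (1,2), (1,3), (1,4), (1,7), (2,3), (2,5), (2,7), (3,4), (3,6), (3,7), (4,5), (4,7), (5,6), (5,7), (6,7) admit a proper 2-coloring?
No (odd cycle of length 3: 7 -> 1 -> 2 -> 7)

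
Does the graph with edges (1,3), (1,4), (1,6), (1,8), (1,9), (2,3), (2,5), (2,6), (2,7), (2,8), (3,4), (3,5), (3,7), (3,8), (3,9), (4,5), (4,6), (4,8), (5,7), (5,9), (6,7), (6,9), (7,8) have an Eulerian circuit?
No (8 vertices have odd degree: {1, 2, 3, 4, 5, 6, 7, 8}; Eulerian circuit requires 0)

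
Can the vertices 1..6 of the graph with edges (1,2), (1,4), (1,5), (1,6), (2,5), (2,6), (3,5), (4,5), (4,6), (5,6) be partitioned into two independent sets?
No (odd cycle of length 3: 4 -> 1 -> 5 -> 4)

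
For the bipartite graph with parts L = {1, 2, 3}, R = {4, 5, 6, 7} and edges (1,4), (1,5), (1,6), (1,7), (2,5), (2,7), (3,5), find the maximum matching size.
3 (matching: (1,6), (2,7), (3,5); upper bound min(|L|,|R|) = min(3,4) = 3)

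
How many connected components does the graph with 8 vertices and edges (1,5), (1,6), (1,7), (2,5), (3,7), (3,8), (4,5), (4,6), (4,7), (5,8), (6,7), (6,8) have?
1 (components: {1, 2, 3, 4, 5, 6, 7, 8})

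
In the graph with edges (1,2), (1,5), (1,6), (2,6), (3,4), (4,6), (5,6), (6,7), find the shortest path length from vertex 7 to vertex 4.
2 (path: 7 -> 6 -> 4, 2 edges)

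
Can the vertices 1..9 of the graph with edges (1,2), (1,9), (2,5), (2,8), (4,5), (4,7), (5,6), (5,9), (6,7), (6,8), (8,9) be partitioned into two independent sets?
Yes. Partition: {1, 3, 5, 7, 8}, {2, 4, 6, 9}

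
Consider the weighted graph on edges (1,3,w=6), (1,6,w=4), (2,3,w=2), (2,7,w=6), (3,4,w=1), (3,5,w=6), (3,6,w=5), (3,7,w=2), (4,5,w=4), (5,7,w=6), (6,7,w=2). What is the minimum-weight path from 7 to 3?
2 (path: 7 -> 3; weights 2 = 2)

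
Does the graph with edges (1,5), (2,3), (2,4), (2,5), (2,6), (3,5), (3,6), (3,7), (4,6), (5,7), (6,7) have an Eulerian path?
Yes (the graph is connected and exactly 2 vertices have odd degree: {1, 7}; any Eulerian path must start and end at those)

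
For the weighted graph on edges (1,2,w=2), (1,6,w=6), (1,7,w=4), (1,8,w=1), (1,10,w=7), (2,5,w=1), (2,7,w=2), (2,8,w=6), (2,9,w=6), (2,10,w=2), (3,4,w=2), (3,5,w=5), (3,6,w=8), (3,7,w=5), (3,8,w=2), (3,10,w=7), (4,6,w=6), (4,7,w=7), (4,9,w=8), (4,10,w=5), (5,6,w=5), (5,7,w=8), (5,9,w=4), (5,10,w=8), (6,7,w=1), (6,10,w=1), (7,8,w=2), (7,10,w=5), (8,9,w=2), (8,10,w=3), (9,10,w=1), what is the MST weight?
13 (MST edges: (1,2,w=2), (1,8,w=1), (2,5,w=1), (2,7,w=2), (3,4,w=2), (3,8,w=2), (6,7,w=1), (6,10,w=1), (9,10,w=1); sum of weights 2 + 1 + 1 + 2 + 2 + 2 + 1 + 1 + 1 = 13)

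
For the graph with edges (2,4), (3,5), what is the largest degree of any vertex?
1 (attained at vertices 2, 3, 4, 5)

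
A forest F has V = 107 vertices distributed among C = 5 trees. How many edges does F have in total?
102 (Each of the 5 component trees on V_i vertices has V_i - 1 edges; summing gives V - C = 107 - 5 = 102)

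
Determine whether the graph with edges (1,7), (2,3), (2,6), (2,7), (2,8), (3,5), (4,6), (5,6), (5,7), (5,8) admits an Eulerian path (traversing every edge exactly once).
No (4 vertices have odd degree: {1, 4, 6, 7}; Eulerian path requires 0 or 2)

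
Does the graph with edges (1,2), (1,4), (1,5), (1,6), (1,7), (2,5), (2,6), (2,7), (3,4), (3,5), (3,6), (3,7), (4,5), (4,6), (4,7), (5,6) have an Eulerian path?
No (4 vertices have odd degree: {1, 4, 5, 6}; Eulerian path requires 0 or 2)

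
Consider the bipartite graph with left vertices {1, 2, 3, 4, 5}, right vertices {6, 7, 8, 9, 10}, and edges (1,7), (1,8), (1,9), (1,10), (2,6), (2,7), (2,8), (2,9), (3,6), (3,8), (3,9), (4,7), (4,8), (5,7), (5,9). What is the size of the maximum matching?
5 (matching: (1,10), (2,9), (3,6), (4,8), (5,7); upper bound min(|L|,|R|) = min(5,5) = 5)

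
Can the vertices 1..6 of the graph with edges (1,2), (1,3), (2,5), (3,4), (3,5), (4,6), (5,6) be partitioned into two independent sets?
Yes. Partition: {1, 4, 5}, {2, 3, 6}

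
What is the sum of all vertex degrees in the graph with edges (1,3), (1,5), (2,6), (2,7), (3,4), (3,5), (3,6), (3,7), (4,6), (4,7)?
20 (handshake: sum of degrees = 2|E| = 2 x 10 = 20)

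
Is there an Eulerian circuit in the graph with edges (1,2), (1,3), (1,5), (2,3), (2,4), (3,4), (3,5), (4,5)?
No (4 vertices have odd degree: {1, 2, 4, 5}; Eulerian circuit requires 0)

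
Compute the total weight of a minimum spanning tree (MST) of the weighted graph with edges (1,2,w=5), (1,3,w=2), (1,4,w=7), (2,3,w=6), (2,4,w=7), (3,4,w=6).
13 (MST edges: (1,2,w=5), (1,3,w=2), (3,4,w=6); sum of weights 5 + 2 + 6 = 13)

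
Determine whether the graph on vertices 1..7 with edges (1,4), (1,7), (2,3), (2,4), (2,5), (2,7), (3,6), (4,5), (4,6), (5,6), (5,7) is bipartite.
No (odd cycle of length 3: 2 -> 4 -> 5 -> 2)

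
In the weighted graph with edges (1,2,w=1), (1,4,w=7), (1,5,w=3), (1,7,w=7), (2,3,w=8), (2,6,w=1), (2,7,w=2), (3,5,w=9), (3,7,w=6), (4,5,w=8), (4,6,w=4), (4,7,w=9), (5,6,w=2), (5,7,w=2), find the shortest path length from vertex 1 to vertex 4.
6 (path: 1 -> 2 -> 6 -> 4; weights 1 + 1 + 4 = 6)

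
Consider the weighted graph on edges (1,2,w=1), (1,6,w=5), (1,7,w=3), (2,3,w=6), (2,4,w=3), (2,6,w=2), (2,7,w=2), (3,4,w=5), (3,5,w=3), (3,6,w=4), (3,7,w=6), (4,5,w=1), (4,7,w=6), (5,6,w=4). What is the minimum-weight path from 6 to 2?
2 (path: 6 -> 2; weights 2 = 2)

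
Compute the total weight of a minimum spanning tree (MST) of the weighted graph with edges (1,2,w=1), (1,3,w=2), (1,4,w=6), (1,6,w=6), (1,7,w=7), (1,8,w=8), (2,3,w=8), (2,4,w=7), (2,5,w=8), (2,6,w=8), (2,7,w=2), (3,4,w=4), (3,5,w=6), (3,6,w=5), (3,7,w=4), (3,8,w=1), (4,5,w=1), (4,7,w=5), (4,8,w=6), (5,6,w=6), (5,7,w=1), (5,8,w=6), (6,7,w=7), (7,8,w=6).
13 (MST edges: (1,2,w=1), (1,3,w=2), (2,7,w=2), (3,6,w=5), (3,8,w=1), (4,5,w=1), (5,7,w=1); sum of weights 1 + 2 + 2 + 5 + 1 + 1 + 1 = 13)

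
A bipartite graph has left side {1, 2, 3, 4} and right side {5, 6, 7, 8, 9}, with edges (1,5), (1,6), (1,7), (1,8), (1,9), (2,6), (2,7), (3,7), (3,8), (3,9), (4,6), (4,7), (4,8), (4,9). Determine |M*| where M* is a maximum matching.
4 (matching: (1,9), (2,7), (3,8), (4,6); upper bound min(|L|,|R|) = min(4,5) = 4)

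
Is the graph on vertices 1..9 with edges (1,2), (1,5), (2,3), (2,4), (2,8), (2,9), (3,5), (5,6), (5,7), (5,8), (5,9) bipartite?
Yes. Partition: {1, 3, 4, 6, 7, 8, 9}, {2, 5}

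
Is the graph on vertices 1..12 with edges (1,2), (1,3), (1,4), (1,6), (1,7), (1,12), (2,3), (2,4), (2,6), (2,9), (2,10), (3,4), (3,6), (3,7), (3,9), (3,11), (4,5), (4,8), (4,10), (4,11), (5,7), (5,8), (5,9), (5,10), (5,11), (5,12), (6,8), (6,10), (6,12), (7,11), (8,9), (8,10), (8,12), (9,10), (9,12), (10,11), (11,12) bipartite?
No (odd cycle of length 3: 12 -> 1 -> 6 -> 12)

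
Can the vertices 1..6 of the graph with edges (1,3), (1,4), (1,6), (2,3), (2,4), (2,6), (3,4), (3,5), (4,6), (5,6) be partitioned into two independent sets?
No (odd cycle of length 3: 3 -> 1 -> 4 -> 3)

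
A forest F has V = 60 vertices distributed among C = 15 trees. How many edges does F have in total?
45 (Each of the 15 component trees on V_i vertices has V_i - 1 edges; summing gives V - C = 60 - 15 = 45)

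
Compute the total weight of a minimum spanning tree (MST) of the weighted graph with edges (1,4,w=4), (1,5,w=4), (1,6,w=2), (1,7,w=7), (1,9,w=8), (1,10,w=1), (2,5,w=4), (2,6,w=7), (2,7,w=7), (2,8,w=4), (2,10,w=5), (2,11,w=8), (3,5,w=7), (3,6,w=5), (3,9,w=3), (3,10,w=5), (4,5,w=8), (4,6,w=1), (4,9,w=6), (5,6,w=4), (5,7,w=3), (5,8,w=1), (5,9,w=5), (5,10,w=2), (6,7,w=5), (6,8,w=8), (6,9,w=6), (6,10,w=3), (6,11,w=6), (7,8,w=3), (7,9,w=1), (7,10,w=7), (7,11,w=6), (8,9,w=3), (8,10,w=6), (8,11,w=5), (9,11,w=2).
20 (MST edges: (1,6,w=2), (1,10,w=1), (2,5,w=4), (3,9,w=3), (4,6,w=1), (5,7,w=3), (5,8,w=1), (5,10,w=2), (7,9,w=1), (9,11,w=2); sum of weights 2 + 1 + 4 + 3 + 1 + 3 + 1 + 2 + 1 + 2 = 20)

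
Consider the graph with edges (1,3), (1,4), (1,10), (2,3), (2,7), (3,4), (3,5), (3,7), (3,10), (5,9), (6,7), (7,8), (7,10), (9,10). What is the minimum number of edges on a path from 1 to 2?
2 (path: 1 -> 3 -> 2, 2 edges)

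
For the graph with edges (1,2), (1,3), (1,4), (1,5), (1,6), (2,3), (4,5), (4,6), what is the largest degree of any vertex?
5 (attained at vertex 1)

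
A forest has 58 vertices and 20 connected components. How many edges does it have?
38 (Each of the 20 component trees on V_i vertices has V_i - 1 edges; summing gives V - C = 58 - 20 = 38)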